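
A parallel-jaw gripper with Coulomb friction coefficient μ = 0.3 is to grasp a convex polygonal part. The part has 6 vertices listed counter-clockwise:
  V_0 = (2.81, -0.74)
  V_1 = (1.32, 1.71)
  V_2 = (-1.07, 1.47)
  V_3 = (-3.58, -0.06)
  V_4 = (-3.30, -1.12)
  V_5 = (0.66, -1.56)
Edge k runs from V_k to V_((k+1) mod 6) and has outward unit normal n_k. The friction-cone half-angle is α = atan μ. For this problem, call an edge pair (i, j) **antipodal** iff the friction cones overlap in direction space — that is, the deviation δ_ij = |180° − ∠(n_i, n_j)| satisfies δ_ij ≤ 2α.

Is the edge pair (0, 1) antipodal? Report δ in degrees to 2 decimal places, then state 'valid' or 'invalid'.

α = atan 0.3 = 16.70°;  2α = 33.40°
edge 0: e_0 = (-1.49, +2.45);  n_0 = (+0.8544, +0.5196)
edge 1: e_1 = (-2.39, -0.24);  n_1 = (-0.0999, +0.9950)
∠(n_0, n_1) = 64.43°
δ = |180° − 64.43°| = 115.57°
115.57° > 2α = 33.40°  →  invalid

δ = 115.57°, invalid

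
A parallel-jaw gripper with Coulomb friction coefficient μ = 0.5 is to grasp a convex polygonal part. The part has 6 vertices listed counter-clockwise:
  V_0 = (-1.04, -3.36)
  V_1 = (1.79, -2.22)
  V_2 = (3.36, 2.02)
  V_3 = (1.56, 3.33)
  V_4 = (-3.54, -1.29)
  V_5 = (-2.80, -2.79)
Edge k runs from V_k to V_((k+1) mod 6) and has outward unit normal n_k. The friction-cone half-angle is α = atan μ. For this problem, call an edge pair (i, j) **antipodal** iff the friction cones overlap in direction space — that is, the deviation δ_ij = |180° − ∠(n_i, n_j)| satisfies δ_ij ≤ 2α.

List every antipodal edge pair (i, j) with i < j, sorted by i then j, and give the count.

α = atan 0.5 = 26.57°;  2α = 53.13°
n_0 = (+0.3737, -0.9276)
n_1 = (+0.9378, -0.3472)
n_2 = (+0.5884, +0.8085)
n_3 = (-0.6714, +0.7411)
n_4 = (-0.8968, -0.4424)
n_5 = (-0.3081, -0.9514)
  (0,1): δ = 132.26°  ·
  (0,2): δ = 57.99°  ·
  (0,3): δ = 20.23°  ✓
  (0,4): δ = 94.32°  ·
  (0,5): δ = 140.11°  ·
  (1,2): δ = 105.73°  ·
  (1,3): δ = 27.51°  ✓
  (1,4): δ = 46.58°  ✓
  (1,5): δ = 92.37°  ·
  (2,3): δ = 101.78°  ·
  (2,4): δ = 27.70°  ✓
  (2,5): δ = 18.10°  ✓
  (3,4): δ = 105.91°  ·
  (3,5): δ = 60.12°  ·
  (4,5): δ = 134.20°  ·
antipodal pairs: 5

count = 5; pairs: (0,3), (1,3), (1,4), (2,4), (2,5)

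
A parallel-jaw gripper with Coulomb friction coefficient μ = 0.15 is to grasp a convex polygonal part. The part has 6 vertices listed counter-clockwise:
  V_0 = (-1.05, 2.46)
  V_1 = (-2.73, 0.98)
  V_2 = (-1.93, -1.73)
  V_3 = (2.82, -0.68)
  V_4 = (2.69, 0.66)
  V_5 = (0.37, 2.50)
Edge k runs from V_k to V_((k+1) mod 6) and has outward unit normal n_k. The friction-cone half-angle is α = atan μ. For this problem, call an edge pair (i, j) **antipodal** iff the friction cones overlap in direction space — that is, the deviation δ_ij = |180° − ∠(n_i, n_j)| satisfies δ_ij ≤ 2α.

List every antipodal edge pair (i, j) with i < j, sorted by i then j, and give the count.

count = 2; pairs: (1,3), (2,5)

α = atan 0.15 = 8.53°;  2α = 17.06°
n_0 = (-0.6610, +0.7504)
n_1 = (-0.9591, -0.2831)
n_2 = (+0.2158, -0.9764)
n_3 = (+0.9953, +0.0966)
n_4 = (+0.6214, +0.7835)
n_5 = (-0.0282, +0.9996)
  (0,1): δ = 114.93°  ·
  (0,2): δ = 28.91°  ·
  (0,3): δ = 54.16°  ·
  (0,4): δ = 100.20°  ·
  (0,5): δ = 140.24°  ·
  (1,2): δ = 93.98°  ·
  (1,3): δ = 10.91°  ✓
  (1,4): δ = 35.14°  ·
  (1,5): δ = 75.17°  ·
  (2,3): δ = 96.92°  ·
  (2,4): δ = 50.88°  ·
  (2,5): δ = 10.85°  ✓
  (3,4): δ = 133.96°  ·
  (3,5): δ = 93.93°  ·
  (4,5): δ = 139.97°  ·
antipodal pairs: 2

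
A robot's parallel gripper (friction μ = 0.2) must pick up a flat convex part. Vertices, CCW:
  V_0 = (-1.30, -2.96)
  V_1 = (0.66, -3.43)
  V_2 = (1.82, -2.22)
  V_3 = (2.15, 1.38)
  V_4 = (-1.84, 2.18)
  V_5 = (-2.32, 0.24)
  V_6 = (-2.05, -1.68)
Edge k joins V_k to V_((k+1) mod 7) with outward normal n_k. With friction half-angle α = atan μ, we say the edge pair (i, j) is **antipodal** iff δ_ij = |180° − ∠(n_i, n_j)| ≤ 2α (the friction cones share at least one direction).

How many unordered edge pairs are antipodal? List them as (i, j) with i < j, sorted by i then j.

α = atan 0.2 = 11.31°;  2α = 22.62°
n_0 = (-0.2332, -0.9724)
n_1 = (+0.7219, -0.6920)
n_2 = (+0.9958, -0.0913)
n_3 = (+0.1966, +0.9805)
n_4 = (-0.9707, +0.2402)
n_5 = (-0.9903, -0.1393)
n_6 = (-0.8628, -0.5055)
  (0,1): δ = 120.31°  ·
  (0,2): δ = 81.75°  ·
  (0,3): δ = 2.15°  ✓
  (0,4): δ = 89.59°  ·
  (0,5): δ = 111.49°  ·
  (0,6): δ = 133.85°  ·
  (1,2): δ = 141.45°  ·
  (1,3): δ = 57.55°  ·
  (1,4): δ = 29.89°  ·
  (1,5): δ = 51.80°  ·
  (1,6): δ = 74.16°  ·
  (2,3): δ = 96.10°  ·
  (2,4): δ = 8.66°  ✓
  (2,5): δ = 13.24°  ✓
  (2,6): δ = 35.61°  ·
  (3,4): δ = 92.56°  ·
  (3,5): δ = 70.66°  ·
  (3,6): δ = 48.29°  ·
  (4,5): δ = 158.10°  ·
  (4,6): δ = 135.74°  ·
  (5,6): δ = 157.64°  ·
antipodal pairs: 3

count = 3; pairs: (0,3), (2,4), (2,5)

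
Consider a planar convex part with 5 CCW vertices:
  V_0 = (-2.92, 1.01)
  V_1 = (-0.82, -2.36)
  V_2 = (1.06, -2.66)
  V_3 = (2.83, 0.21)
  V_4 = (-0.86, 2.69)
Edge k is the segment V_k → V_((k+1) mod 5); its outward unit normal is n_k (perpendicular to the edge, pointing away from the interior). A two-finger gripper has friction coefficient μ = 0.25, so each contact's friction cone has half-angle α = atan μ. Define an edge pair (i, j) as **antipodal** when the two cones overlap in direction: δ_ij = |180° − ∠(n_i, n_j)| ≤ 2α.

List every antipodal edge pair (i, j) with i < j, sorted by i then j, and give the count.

α = atan 0.25 = 14.04°;  2α = 28.07°
n_0 = (-0.8487, -0.5289)
n_1 = (-0.1576, -0.9875)
n_2 = (+0.8511, -0.5249)
n_3 = (+0.5578, +0.8300)
n_4 = (-0.6320, +0.7750)
  (0,1): δ = 131.00°  ·
  (0,2): δ = 63.59°  ·
  (0,3): δ = 24.17°  ✓
  (0,4): δ = 97.27°  ·
  (1,2): δ = 112.60°  ·
  (1,3): δ = 24.84°  ✓
  (1,4): δ = 48.26°  ·
  (2,3): δ = 92.24°  ·
  (2,4): δ = 19.14°  ✓
  (3,4): δ = 106.90°  ·
antipodal pairs: 3

count = 3; pairs: (0,3), (1,3), (2,4)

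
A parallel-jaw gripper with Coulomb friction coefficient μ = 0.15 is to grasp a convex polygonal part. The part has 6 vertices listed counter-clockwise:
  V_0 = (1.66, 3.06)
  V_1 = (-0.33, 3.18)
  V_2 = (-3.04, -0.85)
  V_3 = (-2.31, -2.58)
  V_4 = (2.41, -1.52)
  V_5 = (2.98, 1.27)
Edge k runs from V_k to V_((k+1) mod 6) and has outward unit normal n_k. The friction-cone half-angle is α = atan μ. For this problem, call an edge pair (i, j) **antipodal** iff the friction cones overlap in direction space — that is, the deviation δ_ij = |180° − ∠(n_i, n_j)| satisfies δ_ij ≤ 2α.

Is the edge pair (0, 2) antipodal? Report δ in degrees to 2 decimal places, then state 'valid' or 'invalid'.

α = atan 0.15 = 8.53°;  2α = 17.06°
edge 0: e_0 = (-1.99, +0.12);  n_0 = (+0.0602, +0.9982)
edge 2: e_2 = (+0.73, -1.73);  n_2 = (-0.9213, -0.3888)
∠(n_0, n_2) = 116.33°
δ = |180° − 116.33°| = 63.67°
63.67° > 2α = 17.06°  →  invalid

δ = 63.67°, invalid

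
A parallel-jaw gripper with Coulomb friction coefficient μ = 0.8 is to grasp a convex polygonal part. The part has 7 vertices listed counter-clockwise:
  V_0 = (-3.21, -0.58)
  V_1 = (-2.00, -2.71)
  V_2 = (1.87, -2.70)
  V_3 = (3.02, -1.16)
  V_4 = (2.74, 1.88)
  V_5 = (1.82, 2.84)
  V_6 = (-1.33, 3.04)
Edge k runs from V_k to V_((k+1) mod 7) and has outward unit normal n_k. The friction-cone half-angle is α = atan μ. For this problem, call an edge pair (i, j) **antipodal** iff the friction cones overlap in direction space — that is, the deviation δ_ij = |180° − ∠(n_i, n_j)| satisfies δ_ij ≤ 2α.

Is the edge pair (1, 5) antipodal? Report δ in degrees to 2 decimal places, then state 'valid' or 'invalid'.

δ = 3.78°, valid

α = atan 0.8 = 38.66°;  2α = 77.32°
edge 1: e_1 = (+3.87, +0.01);  n_1 = (+0.0026, -1.0000)
edge 5: e_5 = (-3.15, +0.20);  n_5 = (+0.0634, +0.9980)
∠(n_1, n_5) = 176.22°
δ = |180° − 176.22°| = 3.78°
3.78° ≤ 2α = 77.32°  →  valid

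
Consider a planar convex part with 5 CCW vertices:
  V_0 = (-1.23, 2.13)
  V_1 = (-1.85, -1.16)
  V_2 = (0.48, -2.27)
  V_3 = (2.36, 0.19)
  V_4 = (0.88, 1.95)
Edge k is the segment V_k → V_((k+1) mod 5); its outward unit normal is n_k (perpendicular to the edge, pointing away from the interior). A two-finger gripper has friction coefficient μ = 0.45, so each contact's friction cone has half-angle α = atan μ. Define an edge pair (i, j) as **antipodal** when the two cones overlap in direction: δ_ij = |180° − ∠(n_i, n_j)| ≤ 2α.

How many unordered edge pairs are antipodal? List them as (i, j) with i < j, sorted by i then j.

count = 3; pairs: (0,2), (1,3), (1,4)

α = atan 0.45 = 24.23°;  2α = 48.46°
n_0 = (-0.9827, +0.1852)
n_1 = (-0.4301, -0.9028)
n_2 = (+0.7945, -0.6072)
n_3 = (+0.7654, +0.6436)
n_4 = (+0.0850, +0.9964)
  (0,1): δ = 104.80°  ·
  (0,2): δ = 26.72°  ✓
  (0,3): δ = 50.73°  ·
  (0,4): δ = 95.80°  ·
  (1,2): δ = 101.92°  ·
  (1,3): δ = 24.47°  ✓
  (1,4): δ = 20.60°  ✓
  (2,3): δ = 102.55°  ·
  (2,4): δ = 57.49°  ·
  (3,4): δ = 134.94°  ·
antipodal pairs: 3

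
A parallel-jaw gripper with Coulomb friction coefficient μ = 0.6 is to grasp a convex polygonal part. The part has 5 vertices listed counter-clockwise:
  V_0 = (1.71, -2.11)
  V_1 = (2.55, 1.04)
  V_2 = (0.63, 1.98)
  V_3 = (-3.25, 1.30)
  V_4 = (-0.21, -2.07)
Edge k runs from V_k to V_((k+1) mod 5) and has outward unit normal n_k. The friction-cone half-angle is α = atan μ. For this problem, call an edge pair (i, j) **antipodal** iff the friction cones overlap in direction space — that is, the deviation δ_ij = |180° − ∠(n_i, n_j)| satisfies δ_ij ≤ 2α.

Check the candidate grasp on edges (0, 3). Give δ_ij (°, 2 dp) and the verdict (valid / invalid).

δ = 56.98°, valid

α = atan 0.6 = 30.96°;  2α = 61.93°
edge 0: e_0 = (+0.84, +3.15);  n_0 = (+0.9662, -0.2577)
edge 3: e_3 = (+3.04, -3.37);  n_3 = (-0.7425, -0.6698)
∠(n_0, n_3) = 123.02°
δ = |180° − 123.02°| = 56.98°
56.98° ≤ 2α = 61.93°  →  valid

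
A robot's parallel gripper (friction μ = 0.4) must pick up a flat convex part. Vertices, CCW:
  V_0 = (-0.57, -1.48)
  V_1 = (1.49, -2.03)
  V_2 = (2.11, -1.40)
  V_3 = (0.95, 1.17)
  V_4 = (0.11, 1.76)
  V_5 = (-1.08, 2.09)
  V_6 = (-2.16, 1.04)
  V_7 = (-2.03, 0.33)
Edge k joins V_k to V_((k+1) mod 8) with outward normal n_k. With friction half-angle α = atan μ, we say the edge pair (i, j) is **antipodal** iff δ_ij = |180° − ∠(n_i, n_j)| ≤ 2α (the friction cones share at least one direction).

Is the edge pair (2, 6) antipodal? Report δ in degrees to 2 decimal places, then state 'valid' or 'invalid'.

α = atan 0.4 = 21.80°;  2α = 43.60°
edge 2: e_2 = (-1.16, +2.57);  n_2 = (+0.9115, +0.4114)
edge 6: e_6 = (+0.13, -0.71);  n_6 = (-0.9836, -0.1801)
∠(n_2, n_6) = 166.08°
δ = |180° − 166.08°| = 13.92°
13.92° ≤ 2α = 43.60°  →  valid

δ = 13.92°, valid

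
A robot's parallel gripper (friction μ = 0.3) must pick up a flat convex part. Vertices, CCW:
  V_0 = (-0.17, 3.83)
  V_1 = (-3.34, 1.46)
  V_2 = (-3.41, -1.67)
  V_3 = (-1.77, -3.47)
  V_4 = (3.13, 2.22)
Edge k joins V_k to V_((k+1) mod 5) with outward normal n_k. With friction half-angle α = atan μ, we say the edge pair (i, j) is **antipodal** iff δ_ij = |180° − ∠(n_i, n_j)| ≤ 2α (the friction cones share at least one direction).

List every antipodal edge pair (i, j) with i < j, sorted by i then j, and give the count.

count = 2; pairs: (0,3), (2,4)

α = atan 0.3 = 16.70°;  2α = 33.40°
n_0 = (-0.5988, +0.8009)
n_1 = (-0.9998, +0.0224)
n_2 = (-0.7392, -0.6735)
n_3 = (+0.7578, -0.6525)
n_4 = (+0.4385, +0.8987)
  (0,1): δ = 128.06°  ·
  (0,2): δ = 84.45°  ·
  (0,3): δ = 12.48°  ✓
  (0,4): δ = 117.21°  ·
  (1,2): δ = 136.38°  ·
  (1,3): δ = 39.45°  ·
  (1,4): δ = 65.27°  ·
  (2,3): δ = 83.07°  ·
  (2,4): δ = 21.66°  ✓
  (3,4): δ = 75.27°  ·
antipodal pairs: 2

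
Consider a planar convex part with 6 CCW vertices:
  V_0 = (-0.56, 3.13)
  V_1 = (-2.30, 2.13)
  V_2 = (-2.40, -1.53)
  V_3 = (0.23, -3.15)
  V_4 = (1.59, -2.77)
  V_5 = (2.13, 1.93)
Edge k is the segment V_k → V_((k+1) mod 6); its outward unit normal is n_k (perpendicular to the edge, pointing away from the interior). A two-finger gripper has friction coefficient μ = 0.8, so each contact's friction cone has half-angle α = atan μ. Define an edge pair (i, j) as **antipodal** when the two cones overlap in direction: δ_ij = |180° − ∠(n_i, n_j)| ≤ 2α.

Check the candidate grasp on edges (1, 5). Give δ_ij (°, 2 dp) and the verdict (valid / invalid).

α = atan 0.8 = 38.66°;  2α = 77.32°
edge 1: e_1 = (-0.10, -3.66);  n_1 = (-0.9996, +0.0273)
edge 5: e_5 = (-2.69, +1.20);  n_5 = (+0.4074, +0.9133)
∠(n_1, n_5) = 112.48°
δ = |180° − 112.48°| = 67.52°
67.52° ≤ 2α = 77.32°  →  valid

δ = 67.52°, valid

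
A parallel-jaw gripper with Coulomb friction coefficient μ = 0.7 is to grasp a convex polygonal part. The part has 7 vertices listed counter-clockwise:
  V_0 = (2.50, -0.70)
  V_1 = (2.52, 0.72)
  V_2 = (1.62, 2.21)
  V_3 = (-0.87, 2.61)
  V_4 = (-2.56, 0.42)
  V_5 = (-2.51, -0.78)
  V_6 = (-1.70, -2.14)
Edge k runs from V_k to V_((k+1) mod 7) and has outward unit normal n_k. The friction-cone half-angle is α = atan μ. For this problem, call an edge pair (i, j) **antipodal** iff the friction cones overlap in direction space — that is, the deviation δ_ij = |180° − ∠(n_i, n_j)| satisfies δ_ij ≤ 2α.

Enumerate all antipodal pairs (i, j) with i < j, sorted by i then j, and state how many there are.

α = atan 0.7 = 34.99°;  2α = 69.98°
n_0 = (+0.9999, -0.0141)
n_1 = (+0.8560, +0.5170)
n_2 = (+0.1586, +0.9873)
n_3 = (-0.7917, +0.6109)
n_4 = (-0.9991, -0.0416)
n_5 = (-0.8592, -0.5117)
n_6 = (+0.3243, -0.9459)
  (0,1): δ = 148.06°  ·
  (0,2): δ = 98.32°  ·
  (0,3): δ = 36.85°  ✓
  (0,4): δ = 3.19°  ✓
  (0,5): δ = 31.58°  ✓
  (0,6): δ = 109.73°  ·
  (1,2): δ = 130.26°  ·
  (1,3): δ = 68.79°  ✓
  (1,4): δ = 28.75°  ✓
  (1,5): δ = 0.36°  ✓
  (1,6): δ = 77.79°  ·
  (2,3): δ = 118.53°  ·
  (2,4): δ = 78.49°  ·
  (2,5): δ = 50.10°  ✓
  (2,6): δ = 28.05°  ✓
  (3,4): δ = 139.96°  ·
  (3,5): δ = 111.57°  ·
  (3,6): δ = 33.42°  ✓
  (4,5): δ = 151.61°  ·
  (4,6): δ = 73.46°  ·
  (5,6): δ = 101.85°  ·
antipodal pairs: 9

count = 9; pairs: (0,3), (0,4), (0,5), (1,3), (1,4), (1,5), (2,5), (2,6), (3,6)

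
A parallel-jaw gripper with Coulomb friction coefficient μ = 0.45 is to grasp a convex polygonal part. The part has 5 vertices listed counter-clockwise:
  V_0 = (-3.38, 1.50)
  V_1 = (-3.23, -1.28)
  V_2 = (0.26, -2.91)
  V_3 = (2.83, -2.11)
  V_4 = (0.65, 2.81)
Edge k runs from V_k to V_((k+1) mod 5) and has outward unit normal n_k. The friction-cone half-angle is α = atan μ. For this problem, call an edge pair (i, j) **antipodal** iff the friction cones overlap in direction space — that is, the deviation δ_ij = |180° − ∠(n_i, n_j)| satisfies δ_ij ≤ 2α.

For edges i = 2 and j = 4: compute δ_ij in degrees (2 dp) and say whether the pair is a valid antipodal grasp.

δ = 0.72°, valid

α = atan 0.45 = 24.23°;  2α = 48.46°
edge 2: e_2 = (+2.57, +0.80);  n_2 = (+0.2972, -0.9548)
edge 4: e_4 = (-4.03, -1.31);  n_4 = (-0.3091, +0.9510)
∠(n_2, n_4) = 179.28°
δ = |180° − 179.28°| = 0.72°
0.72° ≤ 2α = 48.46°  →  valid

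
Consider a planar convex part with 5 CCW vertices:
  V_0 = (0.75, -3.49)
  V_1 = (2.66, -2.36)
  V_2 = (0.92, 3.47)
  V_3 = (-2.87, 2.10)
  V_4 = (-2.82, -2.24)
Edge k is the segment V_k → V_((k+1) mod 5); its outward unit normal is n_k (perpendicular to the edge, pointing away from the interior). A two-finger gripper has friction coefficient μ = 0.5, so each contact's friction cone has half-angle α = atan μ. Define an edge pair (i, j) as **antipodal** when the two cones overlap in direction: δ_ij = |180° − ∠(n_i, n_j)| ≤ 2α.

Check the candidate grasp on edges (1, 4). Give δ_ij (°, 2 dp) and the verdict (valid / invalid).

δ = 54.08°, invalid

α = atan 0.5 = 26.57°;  2α = 53.13°
edge 1: e_1 = (-1.74, +5.83);  n_1 = (+0.9582, +0.2860)
edge 4: e_4 = (+3.57, -1.25);  n_4 = (-0.3305, -0.9438)
∠(n_1, n_4) = 125.92°
δ = |180° − 125.92°| = 54.08°
54.08° > 2α = 53.13°  →  invalid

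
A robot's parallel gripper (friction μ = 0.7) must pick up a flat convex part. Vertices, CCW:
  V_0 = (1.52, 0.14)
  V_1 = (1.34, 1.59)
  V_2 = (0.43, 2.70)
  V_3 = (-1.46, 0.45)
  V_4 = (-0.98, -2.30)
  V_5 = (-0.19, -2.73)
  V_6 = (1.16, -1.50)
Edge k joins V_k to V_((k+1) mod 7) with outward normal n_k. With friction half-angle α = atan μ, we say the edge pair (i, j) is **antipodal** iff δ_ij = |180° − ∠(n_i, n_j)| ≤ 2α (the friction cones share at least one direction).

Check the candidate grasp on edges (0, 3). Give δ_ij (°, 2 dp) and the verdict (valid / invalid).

δ = 2.82°, valid

α = atan 0.7 = 34.99°;  2α = 69.98°
edge 0: e_0 = (-0.18, +1.45);  n_0 = (+0.9924, +0.1232)
edge 3: e_3 = (+0.48, -2.75);  n_3 = (-0.9851, -0.1719)
∠(n_0, n_3) = 177.18°
δ = |180° − 177.18°| = 2.82°
2.82° ≤ 2α = 69.98°  →  valid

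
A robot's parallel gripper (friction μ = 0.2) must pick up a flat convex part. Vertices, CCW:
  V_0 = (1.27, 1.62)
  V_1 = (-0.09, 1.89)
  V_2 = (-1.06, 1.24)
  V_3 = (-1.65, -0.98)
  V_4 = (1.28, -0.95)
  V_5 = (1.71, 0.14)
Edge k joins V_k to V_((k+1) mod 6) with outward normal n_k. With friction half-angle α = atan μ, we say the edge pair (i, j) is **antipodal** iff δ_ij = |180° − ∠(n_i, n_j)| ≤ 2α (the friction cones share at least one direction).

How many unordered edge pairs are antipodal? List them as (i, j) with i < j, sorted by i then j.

count = 2; pairs: (0,3), (2,4)

α = atan 0.2 = 11.31°;  2α = 22.62°
n_0 = (+0.1947, +0.9809)
n_1 = (-0.5567, +0.8307)
n_2 = (-0.9665, +0.2568)
n_3 = (+0.0102, -0.9999)
n_4 = (+0.9302, -0.3670)
n_5 = (+0.9585, +0.2850)
  (0,1): δ = 134.94°  ·
  (0,2): δ = 93.65°  ·
  (0,3): δ = 11.82°  ✓
  (0,4): δ = 79.70°  ·
  (0,5): δ = 117.79°  ·
  (1,2): δ = 138.71°  ·
  (1,3): δ = 33.24°  ·
  (1,4): δ = 34.64°  ·
  (1,5): δ = 72.73°  ·
  (2,3): δ = 74.53°  ·
  (2,4): δ = 6.65°  ✓
  (2,5): δ = 31.44°  ·
  (3,4): δ = 112.12°  ·
  (3,5): δ = 74.03°  ·
  (4,5): δ = 141.91°  ·
antipodal pairs: 2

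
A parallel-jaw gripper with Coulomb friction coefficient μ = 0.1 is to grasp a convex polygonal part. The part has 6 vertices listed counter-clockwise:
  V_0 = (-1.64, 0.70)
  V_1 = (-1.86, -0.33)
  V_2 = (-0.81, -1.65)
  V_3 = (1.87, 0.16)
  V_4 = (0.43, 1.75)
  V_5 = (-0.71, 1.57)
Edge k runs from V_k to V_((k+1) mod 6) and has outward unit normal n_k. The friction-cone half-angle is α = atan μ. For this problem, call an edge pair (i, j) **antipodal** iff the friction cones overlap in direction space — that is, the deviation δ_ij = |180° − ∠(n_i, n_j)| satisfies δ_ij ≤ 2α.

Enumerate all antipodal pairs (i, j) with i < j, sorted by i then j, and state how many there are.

α = atan 0.1 = 5.71°;  2α = 11.42°
n_0 = (-0.9779, +0.2089)
n_1 = (-0.7826, -0.6225)
n_2 = (+0.5597, -0.8287)
n_3 = (+0.7412, +0.6713)
n_4 = (-0.1560, +0.9878)
n_5 = (-0.6832, +0.7303)
  (0,1): δ = 129.44°  ·
  (0,2): δ = 43.91°  ·
  (0,3): δ = 54.22°  ·
  (0,4): δ = 111.03°  ·
  (0,5): δ = 145.15°  ·
  (1,2): δ = 94.47°  ·
  (1,3): δ = 3.67°  ✓
  (1,4): δ = 60.47°  ·
  (1,5): δ = 94.59°  ·
  (2,3): δ = 81.87°  ·
  (2,4): δ = 25.06°  ·
  (2,5): δ = 9.06°  ✓
  (3,4): δ = 123.19°  ·
  (3,5): δ = 89.08°  ·
  (4,5): δ = 145.88°  ·
antipodal pairs: 2

count = 2; pairs: (1,3), (2,5)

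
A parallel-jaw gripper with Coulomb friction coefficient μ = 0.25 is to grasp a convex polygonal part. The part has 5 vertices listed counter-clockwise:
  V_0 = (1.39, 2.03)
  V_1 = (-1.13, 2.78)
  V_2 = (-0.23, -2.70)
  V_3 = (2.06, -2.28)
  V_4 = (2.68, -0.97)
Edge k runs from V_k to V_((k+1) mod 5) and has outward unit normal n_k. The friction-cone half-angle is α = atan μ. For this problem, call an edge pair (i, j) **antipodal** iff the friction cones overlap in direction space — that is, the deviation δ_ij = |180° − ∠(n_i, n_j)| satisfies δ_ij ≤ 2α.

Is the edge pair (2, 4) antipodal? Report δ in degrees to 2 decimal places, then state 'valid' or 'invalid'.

δ = 77.13°, invalid

α = atan 0.25 = 14.04°;  2α = 28.07°
edge 2: e_2 = (+2.29, +0.42);  n_2 = (+0.1804, -0.9836)
edge 4: e_4 = (-1.29, +3.00);  n_4 = (+0.9187, +0.3950)
∠(n_2, n_4) = 102.87°
δ = |180° − 102.87°| = 77.13°
77.13° > 2α = 28.07°  →  invalid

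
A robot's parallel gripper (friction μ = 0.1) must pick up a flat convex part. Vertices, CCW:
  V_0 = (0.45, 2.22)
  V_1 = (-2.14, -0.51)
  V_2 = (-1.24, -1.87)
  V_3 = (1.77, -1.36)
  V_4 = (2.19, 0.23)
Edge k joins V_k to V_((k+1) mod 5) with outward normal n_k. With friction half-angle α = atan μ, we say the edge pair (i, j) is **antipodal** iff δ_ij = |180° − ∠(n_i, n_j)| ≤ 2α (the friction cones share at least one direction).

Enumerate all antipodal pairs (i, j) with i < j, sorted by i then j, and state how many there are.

count = 1; pairs: (1,4)

α = atan 0.1 = 5.71°;  2α = 11.42°
n_0 = (-0.7255, +0.6883)
n_1 = (-0.8339, -0.5519)
n_2 = (+0.1671, -0.9859)
n_3 = (+0.9668, -0.2554)
n_4 = (+0.7528, +0.6582)
  (0,1): δ = 103.01°  ·
  (0,2): δ = 36.89°  ·
  (0,3): δ = 28.70°  ·
  (0,4): δ = 84.66°  ·
  (1,2): δ = 113.88°  ·
  (1,3): δ = 48.29°  ·
  (1,4): δ = 7.67°  ✓
  (2,3): δ = 114.41°  ·
  (2,4): δ = 58.45°  ·
  (3,4): δ = 124.04°  ·
antipodal pairs: 1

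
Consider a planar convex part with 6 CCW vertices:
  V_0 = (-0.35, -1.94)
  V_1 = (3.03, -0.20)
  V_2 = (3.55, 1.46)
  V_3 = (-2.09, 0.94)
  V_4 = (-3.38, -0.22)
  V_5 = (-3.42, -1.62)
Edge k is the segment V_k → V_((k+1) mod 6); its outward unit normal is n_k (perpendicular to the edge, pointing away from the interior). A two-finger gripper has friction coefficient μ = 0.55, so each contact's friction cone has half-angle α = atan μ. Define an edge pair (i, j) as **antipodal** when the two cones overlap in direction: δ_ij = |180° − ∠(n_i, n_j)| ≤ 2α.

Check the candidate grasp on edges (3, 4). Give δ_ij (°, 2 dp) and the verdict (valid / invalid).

α = atan 0.55 = 28.81°;  2α = 57.62°
edge 3: e_3 = (-1.29, -1.16);  n_3 = (-0.6686, +0.7436)
edge 4: e_4 = (-0.04, -1.40);  n_4 = (-0.9996, +0.0286)
∠(n_3, n_4) = 46.40°
δ = |180° − 46.40°| = 133.60°
133.60° > 2α = 57.62°  →  invalid

δ = 133.60°, invalid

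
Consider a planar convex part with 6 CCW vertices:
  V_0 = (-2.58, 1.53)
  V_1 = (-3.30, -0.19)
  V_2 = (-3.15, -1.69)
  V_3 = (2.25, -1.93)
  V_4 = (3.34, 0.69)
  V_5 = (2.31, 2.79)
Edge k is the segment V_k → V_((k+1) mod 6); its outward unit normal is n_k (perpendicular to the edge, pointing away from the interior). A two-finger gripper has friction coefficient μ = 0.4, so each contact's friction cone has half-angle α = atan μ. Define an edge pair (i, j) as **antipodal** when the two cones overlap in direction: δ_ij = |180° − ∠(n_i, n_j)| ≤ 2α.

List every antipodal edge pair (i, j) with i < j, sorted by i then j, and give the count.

α = atan 0.4 = 21.80°;  2α = 43.60°
n_0 = (-0.9224, +0.3861)
n_1 = (-0.9950, -0.0995)
n_2 = (-0.0444, -0.9990)
n_3 = (+0.9233, -0.3841)
n_4 = (+0.8978, +0.4404)
n_5 = (-0.2495, +0.9684)
  (0,1): δ = 151.57°  ·
  (0,2): δ = 69.83°  ·
  (0,3): δ = 0.13°  ✓
  (0,4): δ = 48.84°  ·
  (0,5): δ = 127.16°  ·
  (1,2): δ = 98.26°  ·
  (1,3): δ = 28.30°  ✓
  (1,4): δ = 20.42°  ✓
  (1,5): δ = 98.74°  ·
  (2,3): δ = 110.04°  ·
  (2,4): δ = 61.33°  ·
  (2,5): δ = 16.99°  ✓
  (3,4): δ = 131.28°  ·
  (3,5): δ = 52.96°  ·
  (4,5): δ = 101.68°  ·
antipodal pairs: 4

count = 4; pairs: (0,3), (1,3), (1,4), (2,5)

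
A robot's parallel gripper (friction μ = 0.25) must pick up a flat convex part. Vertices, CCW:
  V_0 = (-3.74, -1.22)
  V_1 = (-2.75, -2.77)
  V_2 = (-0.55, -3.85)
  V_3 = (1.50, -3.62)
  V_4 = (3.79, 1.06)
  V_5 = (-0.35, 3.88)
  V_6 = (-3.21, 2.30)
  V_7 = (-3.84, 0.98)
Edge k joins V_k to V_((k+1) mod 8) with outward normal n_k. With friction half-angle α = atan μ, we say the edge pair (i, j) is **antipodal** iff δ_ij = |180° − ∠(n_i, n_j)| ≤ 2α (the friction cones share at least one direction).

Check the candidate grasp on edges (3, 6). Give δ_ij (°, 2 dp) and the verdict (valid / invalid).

α = atan 0.25 = 14.04°;  2α = 28.07°
edge 3: e_3 = (+2.29, +4.68);  n_3 = (+0.8982, -0.4395)
edge 6: e_6 = (-0.63, -1.32);  n_6 = (-0.9025, +0.4307)
∠(n_3, n_6) = 179.44°
δ = |180° − 179.44°| = 0.56°
0.56° ≤ 2α = 28.07°  →  valid

δ = 0.56°, valid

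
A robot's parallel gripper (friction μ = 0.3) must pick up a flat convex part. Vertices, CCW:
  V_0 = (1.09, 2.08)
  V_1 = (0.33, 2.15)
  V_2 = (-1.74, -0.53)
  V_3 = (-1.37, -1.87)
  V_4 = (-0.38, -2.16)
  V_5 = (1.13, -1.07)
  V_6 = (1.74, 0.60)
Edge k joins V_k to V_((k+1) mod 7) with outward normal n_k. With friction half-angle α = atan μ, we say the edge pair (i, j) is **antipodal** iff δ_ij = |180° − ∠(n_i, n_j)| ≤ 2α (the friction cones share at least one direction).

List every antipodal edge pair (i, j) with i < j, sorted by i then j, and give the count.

count = 4; pairs: (0,3), (1,4), (1,5), (2,6)

α = atan 0.3 = 16.70°;  2α = 33.40°
n_0 = (+0.0917, +0.9958)
n_1 = (-0.7914, +0.6113)
n_2 = (-0.9639, -0.2662)
n_3 = (-0.2811, -0.9597)
n_4 = (+0.5853, -0.8108)
n_5 = (+0.9393, -0.3431)
n_6 = (+0.9156, +0.4021)
  (0,1): δ = 122.42°  ·
  (0,2): δ = 69.30°  ·
  (0,3): δ = 11.06°  ✓
  (0,4): δ = 41.09°  ·
  (0,5): δ = 75.20°  ·
  (0,6): δ = 118.97°  ·
  (1,2): δ = 126.88°  ·
  (1,3): δ = 68.64°  ·
  (1,4): δ = 16.49°  ✓
  (1,5): δ = 17.62°  ✓
  (1,6): δ = 61.39°  ·
  (2,3): δ = 121.76°  ·
  (2,4): δ = 69.61°  ·
  (2,5): δ = 35.50°  ·
  (2,6): δ = 8.27°  ✓
  (3,4): δ = 127.85°  ·
  (3,5): δ = 93.74°  ·
  (3,6): δ = 49.96°  ·
  (4,5): δ = 145.89°  ·
  (4,6): δ = 102.11°  ·
  (5,6): δ = 136.22°  ·
antipodal pairs: 4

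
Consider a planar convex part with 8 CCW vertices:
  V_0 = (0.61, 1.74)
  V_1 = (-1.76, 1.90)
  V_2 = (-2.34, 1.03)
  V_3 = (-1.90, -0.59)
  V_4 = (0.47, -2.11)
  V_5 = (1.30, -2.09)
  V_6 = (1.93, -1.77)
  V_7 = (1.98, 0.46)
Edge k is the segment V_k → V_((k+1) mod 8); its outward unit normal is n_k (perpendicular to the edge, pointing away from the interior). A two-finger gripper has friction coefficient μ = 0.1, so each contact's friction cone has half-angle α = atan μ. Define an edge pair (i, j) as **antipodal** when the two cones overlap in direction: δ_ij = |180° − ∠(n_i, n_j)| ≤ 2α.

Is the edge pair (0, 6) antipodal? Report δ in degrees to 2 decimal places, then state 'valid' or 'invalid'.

α = atan 0.1 = 5.71°;  2α = 11.42°
edge 0: e_0 = (-2.37, +0.16);  n_0 = (+0.0674, +0.9977)
edge 6: e_6 = (+0.05, +2.23);  n_6 = (+0.9997, -0.0224)
∠(n_0, n_6) = 87.42°
δ = |180° − 87.42°| = 92.58°
92.58° > 2α = 11.42°  →  invalid

δ = 92.58°, invalid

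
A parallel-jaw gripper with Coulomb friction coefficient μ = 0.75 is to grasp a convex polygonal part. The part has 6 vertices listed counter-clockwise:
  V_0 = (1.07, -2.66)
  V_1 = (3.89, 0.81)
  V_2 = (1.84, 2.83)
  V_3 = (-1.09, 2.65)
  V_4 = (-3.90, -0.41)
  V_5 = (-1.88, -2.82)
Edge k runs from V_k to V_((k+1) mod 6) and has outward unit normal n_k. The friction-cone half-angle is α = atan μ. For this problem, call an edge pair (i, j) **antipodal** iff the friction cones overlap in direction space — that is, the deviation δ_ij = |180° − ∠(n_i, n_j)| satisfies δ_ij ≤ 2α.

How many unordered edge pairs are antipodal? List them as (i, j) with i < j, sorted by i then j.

count = 7; pairs: (0,2), (0,3), (1,4), (1,5), (2,4), (2,5), (3,5)

α = atan 0.75 = 36.87°;  2α = 73.74°
n_0 = (+0.7760, -0.6307)
n_1 = (+0.7019, +0.7123)
n_2 = (-0.0613, +0.9981)
n_3 = (-0.7366, +0.6764)
n_4 = (-0.7664, -0.6424)
n_5 = (+0.0542, -0.9985)
  (0,1): δ = 95.48°  ·
  (0,2): δ = 47.38°  ✓
  (0,3): δ = 3.46°  ✓
  (0,4): δ = 79.07°  ·
  (0,5): δ = 132.20°  ·
  (1,2): δ = 131.91°  ·
  (1,3): δ = 87.98°  ·
  (1,4): δ = 5.45°  ✓
  (1,5): δ = 47.68°  ✓
  (2,3): δ = 136.08°  ·
  (2,4): δ = 53.55°  ✓
  (2,5): δ = 0.41°  ✓
  (3,4): δ = 97.47°  ·
  (3,5): δ = 44.33°  ✓
  (4,5): δ = 126.86°  ·
antipodal pairs: 7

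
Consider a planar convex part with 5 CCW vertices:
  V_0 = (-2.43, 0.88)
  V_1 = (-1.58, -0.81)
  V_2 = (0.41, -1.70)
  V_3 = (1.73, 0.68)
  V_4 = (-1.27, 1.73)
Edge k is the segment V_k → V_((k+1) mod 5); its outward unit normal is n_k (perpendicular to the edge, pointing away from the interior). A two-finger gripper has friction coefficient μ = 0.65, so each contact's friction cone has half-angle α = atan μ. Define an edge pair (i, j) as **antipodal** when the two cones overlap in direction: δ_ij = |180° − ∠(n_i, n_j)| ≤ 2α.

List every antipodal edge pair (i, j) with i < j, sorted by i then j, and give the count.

count = 5; pairs: (0,2), (0,3), (1,3), (1,4), (2,4)

α = atan 0.65 = 33.02°;  2α = 66.05°
n_0 = (-0.8934, -0.4493)
n_1 = (-0.4083, -0.9129)
n_2 = (+0.8745, -0.4850)
n_3 = (+0.3304, +0.9439)
n_4 = (-0.5911, +0.8066)
  (0,1): δ = 140.80°  ·
  (0,2): δ = 55.71°  ✓
  (0,3): δ = 44.01°  ✓
  (0,4): δ = 99.53°  ·
  (1,2): δ = 94.92°  ·
  (1,3): δ = 4.81°  ✓
  (1,4): δ = 60.33°  ✓
  (2,3): δ = 80.28°  ·
  (2,4): δ = 24.75°  ✓
  (3,4): δ = 124.48°  ·
antipodal pairs: 5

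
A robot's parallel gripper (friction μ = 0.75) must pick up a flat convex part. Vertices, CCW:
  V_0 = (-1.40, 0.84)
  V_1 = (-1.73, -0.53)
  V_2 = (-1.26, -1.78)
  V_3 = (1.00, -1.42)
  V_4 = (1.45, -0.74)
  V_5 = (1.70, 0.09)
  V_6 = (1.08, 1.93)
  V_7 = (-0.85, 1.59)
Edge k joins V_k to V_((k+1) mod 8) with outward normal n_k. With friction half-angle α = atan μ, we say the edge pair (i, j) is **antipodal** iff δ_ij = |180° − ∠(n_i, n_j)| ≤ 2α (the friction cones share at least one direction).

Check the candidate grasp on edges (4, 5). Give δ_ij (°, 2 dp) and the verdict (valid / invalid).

α = atan 0.75 = 36.87°;  2α = 73.74°
edge 4: e_4 = (+0.25, +0.83);  n_4 = (+0.9575, -0.2884)
edge 5: e_5 = (-0.62, +1.84);  n_5 = (+0.9476, +0.3193)
∠(n_4, n_5) = 35.38°
δ = |180° − 35.38°| = 144.62°
144.62° > 2α = 73.74°  →  invalid

δ = 144.62°, invalid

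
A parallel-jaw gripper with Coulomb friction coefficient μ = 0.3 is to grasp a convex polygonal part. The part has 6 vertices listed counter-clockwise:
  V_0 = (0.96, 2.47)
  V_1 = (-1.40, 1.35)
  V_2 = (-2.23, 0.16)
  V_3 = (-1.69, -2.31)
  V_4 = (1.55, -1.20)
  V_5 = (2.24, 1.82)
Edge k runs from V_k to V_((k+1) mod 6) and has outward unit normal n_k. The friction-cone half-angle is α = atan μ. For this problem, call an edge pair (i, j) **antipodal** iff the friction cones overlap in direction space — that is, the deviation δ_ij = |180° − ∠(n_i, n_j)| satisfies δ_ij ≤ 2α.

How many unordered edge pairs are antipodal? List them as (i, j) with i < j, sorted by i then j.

α = atan 0.3 = 16.70°;  2α = 33.40°
n_0 = (-0.4287, +0.9034)
n_1 = (-0.8202, +0.5721)
n_2 = (-0.9769, -0.2136)
n_3 = (+0.3241, -0.9460)
n_4 = (+0.9749, -0.2227)
n_5 = (+0.4528, +0.8916)
  (0,1): δ = 150.28°  ·
  (0,2): δ = 103.06°  ·
  (0,3): δ = 6.48°  ✓
  (0,4): δ = 51.74°  ·
  (0,5): δ = 127.69°  ·
  (1,2): δ = 132.77°  ·
  (1,3): δ = 36.19°  ·
  (1,4): δ = 22.03°  ✓
  (1,5): δ = 97.97°  ·
  (2,3): δ = 83.42°  ·
  (2,4): δ = 25.20°  ✓
  (2,5): δ = 50.75°  ·
  (3,4): δ = 121.78°  ·
  (3,5): δ = 45.83°  ·
  (4,5): δ = 104.05°  ·
antipodal pairs: 3

count = 3; pairs: (0,3), (1,4), (2,4)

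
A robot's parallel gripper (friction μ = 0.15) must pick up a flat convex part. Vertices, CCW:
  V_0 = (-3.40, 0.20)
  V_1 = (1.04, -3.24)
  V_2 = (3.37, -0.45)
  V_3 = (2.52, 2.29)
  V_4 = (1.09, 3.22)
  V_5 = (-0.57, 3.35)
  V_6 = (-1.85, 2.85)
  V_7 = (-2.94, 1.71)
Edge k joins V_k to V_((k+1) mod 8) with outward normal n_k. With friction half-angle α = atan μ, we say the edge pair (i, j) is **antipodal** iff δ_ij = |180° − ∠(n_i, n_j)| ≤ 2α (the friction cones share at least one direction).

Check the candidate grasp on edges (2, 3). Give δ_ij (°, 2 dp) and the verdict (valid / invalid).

δ = 140.27°, invalid

α = atan 0.15 = 8.53°;  2α = 17.06°
edge 2: e_2 = (-0.85, +2.74);  n_2 = (+0.9551, +0.2963)
edge 3: e_3 = (-1.43, +0.93);  n_3 = (+0.5452, +0.8383)
∠(n_2, n_3) = 39.73°
δ = |180° − 39.73°| = 140.27°
140.27° > 2α = 17.06°  →  invalid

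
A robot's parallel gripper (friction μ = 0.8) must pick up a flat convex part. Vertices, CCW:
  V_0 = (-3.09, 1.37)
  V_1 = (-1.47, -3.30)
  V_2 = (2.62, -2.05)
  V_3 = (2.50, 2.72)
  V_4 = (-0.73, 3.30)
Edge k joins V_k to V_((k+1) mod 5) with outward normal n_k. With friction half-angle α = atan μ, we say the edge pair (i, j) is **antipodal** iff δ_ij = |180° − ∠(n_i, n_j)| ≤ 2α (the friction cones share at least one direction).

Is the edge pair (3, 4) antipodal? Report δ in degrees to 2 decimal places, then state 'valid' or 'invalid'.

δ = 130.54°, invalid

α = atan 0.8 = 38.66°;  2α = 77.32°
edge 3: e_3 = (-3.23, +0.58);  n_3 = (+0.1767, +0.9843)
edge 4: e_4 = (-2.36, -1.93);  n_4 = (-0.6331, +0.7741)
∠(n_3, n_4) = 49.46°
δ = |180° − 49.46°| = 130.54°
130.54° > 2α = 77.32°  →  invalid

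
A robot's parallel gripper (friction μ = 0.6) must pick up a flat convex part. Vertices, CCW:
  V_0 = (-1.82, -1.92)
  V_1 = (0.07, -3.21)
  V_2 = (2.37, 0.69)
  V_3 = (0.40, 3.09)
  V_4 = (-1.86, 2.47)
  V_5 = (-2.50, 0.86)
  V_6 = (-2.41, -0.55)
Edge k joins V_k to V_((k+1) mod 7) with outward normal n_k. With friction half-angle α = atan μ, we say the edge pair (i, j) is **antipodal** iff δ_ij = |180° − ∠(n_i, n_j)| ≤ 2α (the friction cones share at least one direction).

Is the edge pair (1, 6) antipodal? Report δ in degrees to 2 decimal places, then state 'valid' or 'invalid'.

δ = 53.83°, valid

α = atan 0.6 = 30.96°;  2α = 61.93°
edge 1: e_1 = (+2.30, +3.90);  n_1 = (+0.8614, -0.5080)
edge 6: e_6 = (+0.59, -1.37);  n_6 = (-0.9185, -0.3955)
∠(n_1, n_6) = 126.17°
δ = |180° − 126.17°| = 53.83°
53.83° ≤ 2α = 61.93°  →  valid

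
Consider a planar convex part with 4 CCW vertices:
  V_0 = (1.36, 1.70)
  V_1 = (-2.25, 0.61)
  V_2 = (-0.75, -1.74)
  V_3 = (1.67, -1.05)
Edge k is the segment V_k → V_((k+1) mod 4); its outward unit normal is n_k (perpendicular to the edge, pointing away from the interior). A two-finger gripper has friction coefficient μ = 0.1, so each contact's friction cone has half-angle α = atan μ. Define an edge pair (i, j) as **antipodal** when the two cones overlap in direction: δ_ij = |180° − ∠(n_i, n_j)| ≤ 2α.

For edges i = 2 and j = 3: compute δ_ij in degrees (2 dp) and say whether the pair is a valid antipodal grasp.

α = atan 0.1 = 5.71°;  2α = 11.42°
edge 2: e_2 = (+2.42, +0.69);  n_2 = (+0.2742, -0.9617)
edge 3: e_3 = (-0.31, +2.75);  n_3 = (+0.9937, +0.1120)
∠(n_2, n_3) = 80.52°
δ = |180° − 80.52°| = 99.48°
99.48° > 2α = 11.42°  →  invalid

δ = 99.48°, invalid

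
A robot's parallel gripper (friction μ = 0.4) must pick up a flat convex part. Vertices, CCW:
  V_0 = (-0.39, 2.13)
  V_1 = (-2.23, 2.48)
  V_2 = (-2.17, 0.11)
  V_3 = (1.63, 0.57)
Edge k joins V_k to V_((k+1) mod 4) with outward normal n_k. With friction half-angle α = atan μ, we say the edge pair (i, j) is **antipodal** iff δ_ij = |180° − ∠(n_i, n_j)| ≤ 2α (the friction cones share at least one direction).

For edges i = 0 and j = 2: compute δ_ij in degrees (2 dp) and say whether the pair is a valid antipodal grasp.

δ = 17.67°, valid

α = atan 0.4 = 21.80°;  2α = 43.60°
edge 0: e_0 = (-1.84, +0.35);  n_0 = (+0.1869, +0.9824)
edge 2: e_2 = (+3.80, +0.46);  n_2 = (+0.1202, -0.9928)
∠(n_0, n_2) = 162.33°
δ = |180° − 162.33°| = 17.67°
17.67° ≤ 2α = 43.60°  →  valid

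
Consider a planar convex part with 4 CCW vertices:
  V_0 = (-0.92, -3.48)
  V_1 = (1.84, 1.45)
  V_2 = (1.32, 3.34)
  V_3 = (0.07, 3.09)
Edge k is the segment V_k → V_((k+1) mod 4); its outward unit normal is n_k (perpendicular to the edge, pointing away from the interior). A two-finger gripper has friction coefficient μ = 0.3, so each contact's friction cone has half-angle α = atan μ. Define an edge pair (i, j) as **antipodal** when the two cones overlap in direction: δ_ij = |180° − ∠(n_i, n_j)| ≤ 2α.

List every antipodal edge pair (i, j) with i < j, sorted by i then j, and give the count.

count = 2; pairs: (0,3), (1,3)

α = atan 0.3 = 16.70°;  2α = 33.40°
n_0 = (+0.8726, -0.4885)
n_1 = (+0.9642, +0.2653)
n_2 = (-0.1961, +0.9806)
n_3 = (-0.9888, +0.1490)
  (0,1): δ = 135.37°  ·
  (0,2): δ = 49.45°  ·
  (0,3): δ = 20.67°  ✓
  (1,2): δ = 94.07°  ·
  (1,3): δ = 23.95°  ✓
  (2,3): δ = 109.88°  ·
antipodal pairs: 2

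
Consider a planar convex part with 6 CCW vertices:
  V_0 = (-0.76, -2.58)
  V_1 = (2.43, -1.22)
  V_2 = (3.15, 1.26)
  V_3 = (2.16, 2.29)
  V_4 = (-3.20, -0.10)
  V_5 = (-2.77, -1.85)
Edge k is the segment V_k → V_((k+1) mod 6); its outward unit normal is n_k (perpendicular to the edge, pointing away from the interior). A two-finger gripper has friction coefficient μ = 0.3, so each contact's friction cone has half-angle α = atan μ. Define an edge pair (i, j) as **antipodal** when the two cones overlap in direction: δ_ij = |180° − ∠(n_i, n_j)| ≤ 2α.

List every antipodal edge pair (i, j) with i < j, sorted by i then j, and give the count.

count = 4; pairs: (0,3), (1,4), (2,4), (2,5)

α = atan 0.3 = 16.70°;  2α = 33.40°
n_0 = (+0.3922, -0.9199)
n_1 = (+0.9603, -0.2788)
n_2 = (+0.7210, +0.6930)
n_3 = (-0.4072, +0.9133)
n_4 = (-0.9711, -0.2386)
n_5 = (-0.3414, -0.9399)
  (0,1): δ = 129.28°  ·
  (0,2): δ = 69.22°  ·
  (0,3): δ = 0.94°  ✓
  (0,4): δ = 80.71°  ·
  (0,5): δ = 136.95°  ·
  (1,2): δ = 119.95°  ·
  (1,3): δ = 49.78°  ·
  (1,4): δ = 29.99°  ✓
  (1,5): δ = 86.23°  ·
  (2,3): δ = 109.83°  ·
  (2,4): δ = 30.06°  ✓
  (2,5): δ = 26.17°  ✓
  (3,4): δ = 100.23°  ·
  (3,5): δ = 43.99°  ·
  (4,5): δ = 123.77°  ·
antipodal pairs: 4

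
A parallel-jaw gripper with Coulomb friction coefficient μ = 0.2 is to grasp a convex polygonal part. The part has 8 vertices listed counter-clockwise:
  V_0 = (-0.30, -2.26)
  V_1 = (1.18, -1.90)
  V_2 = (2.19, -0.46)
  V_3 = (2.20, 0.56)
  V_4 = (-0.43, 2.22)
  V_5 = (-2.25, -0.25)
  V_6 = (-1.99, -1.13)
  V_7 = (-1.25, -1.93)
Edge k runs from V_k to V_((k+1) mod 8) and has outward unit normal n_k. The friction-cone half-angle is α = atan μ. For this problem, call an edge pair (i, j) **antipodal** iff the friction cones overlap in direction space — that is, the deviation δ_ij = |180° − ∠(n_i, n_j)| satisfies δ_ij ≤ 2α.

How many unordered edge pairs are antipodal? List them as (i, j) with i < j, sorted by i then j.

α = atan 0.2 = 11.31°;  2α = 22.62°
n_0 = (+0.2364, -0.9717)
n_1 = (+0.8187, -0.5742)
n_2 = (+1.0000, -0.0098)
n_3 = (+0.5338, +0.8456)
n_4 = (-0.8051, +0.5932)
n_5 = (-0.9590, -0.2833)
n_6 = (-0.7341, -0.6790)
n_7 = (-0.3281, -0.9446)
  (0,1): δ = 138.72°  ·
  (0,2): δ = 104.23°  ·
  (0,3): δ = 45.93°  ·
  (0,4): δ = 39.94°  ·
  (0,5): δ = 92.79°  ·
  (0,6): δ = 119.10°  ·
  (0,7): δ = 147.17°  ·
  (1,2): δ = 145.52°  ·
  (1,3): δ = 87.21°  ·
  (1,4): δ = 1.34°  ✓
  (1,5): δ = 51.51°  ·
  (1,6): δ = 77.81°  ·
  (1,7): δ = 105.89°  ·
  (2,3): δ = 121.70°  ·
  (2,4): δ = 35.82°  ·
  (2,5): δ = 17.02°  ✓
  (2,6): δ = 43.33°  ·
  (2,7): δ = 71.41°  ·
  (3,4): δ = 94.13°  ·
  (3,5): δ = 41.28°  ·
  (3,6): δ = 14.97°  ✓
  (3,7): δ = 13.10°  ✓
  (4,5): δ = 127.16°  ·
  (4,6): δ = 100.85°  ·
  (4,7): δ = 72.77°  ·
  (5,6): δ = 153.69°  ·
  (5,7): δ = 125.62°  ·
  (6,7): δ = 151.92°  ·
antipodal pairs: 4

count = 4; pairs: (1,4), (2,5), (3,6), (3,7)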